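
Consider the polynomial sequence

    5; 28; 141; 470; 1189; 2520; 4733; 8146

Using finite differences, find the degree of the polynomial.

D1: 23, 113, 329, 719, 1331, 2213, 3413
D2: 90, 216, 390, 612, 882, 1200
D3: 126, 174, 222, 270, 318
D4: 48, 48, 48, 48
The fourth differences are constant, so the polynomial has degree 4.

4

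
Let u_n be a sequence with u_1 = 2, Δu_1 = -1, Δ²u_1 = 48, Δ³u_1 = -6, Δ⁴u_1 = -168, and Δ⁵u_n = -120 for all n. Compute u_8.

Build the table forward from the leading diagonal:
Δ⁵: -120  -120  -120  -120  -120  -120  -120  -120
Δ⁴: -168  -288  -408  -528  -648  -768  -888  -1008
Δ³: -6  -174  -462  -870  -1398  -2046  -2814  -3702
Δ²: 48  42  -132  -594  -1464  -2862  -4908  -7722
Δ: -1  47  89  -43  -637  -2101  -4963  -9871
u: 2  1  48  137  94  -543  -2644  -7607

-7607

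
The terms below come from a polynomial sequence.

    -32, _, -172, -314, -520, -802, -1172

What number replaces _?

Using the last 5 terms:
First differences: -142, -206, -282, -370
Second differences: -64, -76, -88
Third differences: -12, -12
Constant third difference = -12.
Extend backward: -64 + 12 = -52;  -142 + 52 = -90;  -172 + 90 = -82

-82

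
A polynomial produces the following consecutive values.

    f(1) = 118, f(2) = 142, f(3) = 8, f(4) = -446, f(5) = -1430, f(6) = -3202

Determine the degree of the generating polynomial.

4

First differences: 24, -134, -454, -984, -1772
Second differences: -158, -320, -530, -788
Third differences: -162, -210, -258
Fourth differences: -48, -48
The fourth differences are constant, so the polynomial has degree 4.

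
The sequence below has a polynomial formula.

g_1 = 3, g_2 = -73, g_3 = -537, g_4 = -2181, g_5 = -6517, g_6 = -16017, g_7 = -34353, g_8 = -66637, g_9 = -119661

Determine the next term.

-76, -464, -1644, -4336, -9500, -18336, -32284, -53024
-388, -1180, -2692, -5164, -8836, -13948, -20740
-792, -1512, -2472, -3672, -5112, -6792
-720, -960, -1200, -1440, -1680
-240, -240, -240, -240
Fifth differences constant at -240.
-1680 − 240 = -1920;  -6792 − 1920 = -8712;  -20740 − 8712 = -29452;  -53024 − 29452 = -82476;  -119661 − 82476 = -202137

-202137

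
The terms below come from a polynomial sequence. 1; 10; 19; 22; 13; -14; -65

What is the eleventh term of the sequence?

-629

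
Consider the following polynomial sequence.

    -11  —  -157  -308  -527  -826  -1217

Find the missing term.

-62

Using the last 5 terms:
D1: -151  -219  -299  -391
D2: -68  -80  -92
D3: -12  -12
Constant third difference = -12.
Extend backward: -68 + 12 = -56;  -151 + 56 = -95;  -157 + 95 = -62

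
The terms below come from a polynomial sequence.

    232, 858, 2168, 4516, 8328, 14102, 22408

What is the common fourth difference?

D1: 626, 1310, 2348, 3812, 5774, 8306
D2: 684, 1038, 1464, 1962, 2532
D3: 354, 426, 498, 570
D4: 72, 72, 72

72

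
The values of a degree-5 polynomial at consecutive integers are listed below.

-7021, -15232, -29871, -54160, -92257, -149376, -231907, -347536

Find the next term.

Δ: -8211 , -14639 , -24289 , -38097 , -57119 , -82531 , -115629
Δ²: -6428 , -9650 , -13808 , -19022 , -25412 , -33098
Δ³: -3222 , -4158 , -5214 , -6390 , -7686
Δ⁴: -936 , -1056 , -1176 , -1296
Δ⁵: -120 , -120 , -120
Constant fifth difference = -120, so extend:
-1296 − 120 = -1416;  -7686 − 1416 = -9102;  -33098 − 9102 = -42200;  -115629 − 42200 = -157829;  -347536 − 157829 = -505365

-505365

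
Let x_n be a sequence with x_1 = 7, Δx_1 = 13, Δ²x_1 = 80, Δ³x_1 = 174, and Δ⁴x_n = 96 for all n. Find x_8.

11228

Build the table forward from the leading diagonal:
Fourth differences: 96  96  96  96  96  96  96  96
Third differences: 174  270  366  462  558  654  750  846
Second differences: 80  254  524  890  1352  1910  2564  3314
First differences: 13  93  347  871  1761  3113  5023  7587
x: 7  20  113  460  1331  3092  6205  11228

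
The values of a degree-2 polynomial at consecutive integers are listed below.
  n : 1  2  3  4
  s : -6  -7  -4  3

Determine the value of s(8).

-1  3  7
4  4
The second differences are constant (4).
7 + 4 = 11;  3 + 11 = 14
11 + 4 = 15;  14 + 15 = 29
15 + 4 = 19;  29 + 19 = 48
19 + 4 = 23;  48 + 23 = 71

71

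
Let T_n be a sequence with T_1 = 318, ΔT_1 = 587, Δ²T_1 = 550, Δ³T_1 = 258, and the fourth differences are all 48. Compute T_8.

26687

Build the table forward from the leading diagonal:
Fourth differences: 48, 48, 48, 48, 48, 48, 48, 48
Third differences: 258, 306, 354, 402, 450, 498, 546, 594
Second differences: 550, 808, 1114, 1468, 1870, 2320, 2818, 3364
First differences: 587, 1137, 1945, 3059, 4527, 6397, 8717, 11535
T: 318, 905, 2042, 3987, 7046, 11573, 17970, 26687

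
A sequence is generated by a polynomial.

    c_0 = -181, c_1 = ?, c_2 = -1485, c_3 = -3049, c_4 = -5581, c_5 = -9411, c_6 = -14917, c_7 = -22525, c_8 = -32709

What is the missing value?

-607

Using the last 7 terms:
D1: -1564, -2532, -3830, -5506, -7608, -10184
D2: -968, -1298, -1676, -2102, -2576
D3: -330, -378, -426, -474
D4: -48, -48, -48
Constant fourth difference = -48.
Extend backward: -330 + 48 = -282;  -968 + 282 = -686;  -1564 + 686 = -878;  -1485 + 878 = -607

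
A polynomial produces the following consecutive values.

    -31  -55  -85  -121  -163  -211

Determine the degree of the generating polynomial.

2

-24, -30, -36, -42, -48
-6, -6, -6, -6
The second differences are constant, so the polynomial has degree 2.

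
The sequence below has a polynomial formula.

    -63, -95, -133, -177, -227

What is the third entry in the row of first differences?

-44

First differences: -32, -38, -44, -50
Second differences: -6, -6, -6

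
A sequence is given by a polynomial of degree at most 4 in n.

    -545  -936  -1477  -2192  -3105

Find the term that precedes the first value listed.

-280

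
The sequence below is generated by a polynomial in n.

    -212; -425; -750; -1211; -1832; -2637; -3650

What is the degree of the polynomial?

First differences: -213, -325, -461, -621, -805, -1013
Second differences: -112, -136, -160, -184, -208
Third differences: -24, -24, -24, -24
The third differences are constant, so the polynomial has degree 3.

3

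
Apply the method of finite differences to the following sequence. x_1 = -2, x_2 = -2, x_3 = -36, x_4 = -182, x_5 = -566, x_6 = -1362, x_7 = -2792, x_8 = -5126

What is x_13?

-43166

Δ: 0, -34, -146, -384, -796, -1430, -2334
Δ²: -34, -112, -238, -412, -634, -904
Δ³: -78, -126, -174, -222, -270
Δ⁴: -48, -48, -48, -48
Constant fourth difference = -48, so extend:
-270 − 48 = -318;  -904 − 318 = -1222;  -2334 − 1222 = -3556;  -5126 − 3556 = -8682
-318 − 48 = -366;  -1222 − 366 = -1588;  -3556 − 1588 = -5144;  -8682 − 5144 = -13826
-366 − 48 = -414;  -1588 − 414 = -2002;  -5144 − 2002 = -7146;  -13826 − 7146 = -20972
-414 − 48 = -462;  -2002 − 462 = -2464;  -7146 − 2464 = -9610;  -20972 − 9610 = -30582
-462 − 48 = -510;  -2464 − 510 = -2974;  -9610 − 2974 = -12584;  -30582 − 12584 = -43166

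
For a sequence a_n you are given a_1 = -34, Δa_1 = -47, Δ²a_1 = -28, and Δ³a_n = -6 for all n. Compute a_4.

-265

Build the table forward from the leading diagonal:
Third differences: -6, -6, -6, -6
Second differences: -28, -34, -40, -46
First differences: -47, -75, -109, -149
a: -34, -81, -156, -265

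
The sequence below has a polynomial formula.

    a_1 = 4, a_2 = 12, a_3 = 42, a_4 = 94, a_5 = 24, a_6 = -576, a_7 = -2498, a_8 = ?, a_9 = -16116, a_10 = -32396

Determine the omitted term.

-7038

Using the first 7 terms:
Δ: 8  30  52  -70  -600  -1922
Δ²: 22  22  -122  -530  -1322
Δ³: 0  -144  -408  -792
Δ⁴: -144  -264  -384
Δ⁵: -120  -120
Constant fifth difference = -120.
Extend forward: -384 − 120 = -504;  -792 − 504 = -1296;  -1322 − 1296 = -2618;  -1922 − 2618 = -4540;  -2498 − 4540 = -7038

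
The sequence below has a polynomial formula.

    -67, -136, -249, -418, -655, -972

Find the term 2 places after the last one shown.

-1894

First differences: -69, -113, -169, -237, -317
Second differences: -44, -56, -68, -80
Third differences: -12, -12, -12
The third differences are constant (-12).
-80 − 12 = -92;  -317 − 92 = -409;  -972 − 409 = -1381
-92 − 12 = -104;  -409 − 104 = -513;  -1381 − 513 = -1894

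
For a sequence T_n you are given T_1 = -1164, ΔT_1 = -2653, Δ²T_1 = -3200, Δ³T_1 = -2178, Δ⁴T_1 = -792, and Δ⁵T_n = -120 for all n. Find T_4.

-20901

Build the table forward from the leading diagonal:
Fifth differences: -120, -120, -120, -120
Fourth differences: -792, -912, -1032, -1152
Third differences: -2178, -2970, -3882, -4914
Second differences: -3200, -5378, -8348, -12230
First differences: -2653, -5853, -11231, -19579
T: -1164, -3817, -9670, -20901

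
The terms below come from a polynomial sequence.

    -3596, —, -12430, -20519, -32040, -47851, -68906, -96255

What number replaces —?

-7011

Using the last 6 terms:
Δ: -8089, -11521, -15811, -21055, -27349
Δ²: -3432, -4290, -5244, -6294
Δ³: -858, -954, -1050
Δ⁴: -96, -96
Constant fourth difference = -96.
Extend backward: -858 + 96 = -762;  -3432 + 762 = -2670;  -8089 + 2670 = -5419;  -12430 + 5419 = -7011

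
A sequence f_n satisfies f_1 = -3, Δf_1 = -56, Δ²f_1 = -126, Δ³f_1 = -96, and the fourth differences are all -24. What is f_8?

-7241

Build the table forward from the leading diagonal:
Fourth differences: -24  -24  -24  -24  -24  -24  -24  -24
Third differences: -96  -120  -144  -168  -192  -216  -240  -264
Second differences: -126  -222  -342  -486  -654  -846  -1062  -1302
First differences: -56  -182  -404  -746  -1232  -1886  -2732  -3794
f: -3  -59  -241  -645  -1391  -2623  -4509  -7241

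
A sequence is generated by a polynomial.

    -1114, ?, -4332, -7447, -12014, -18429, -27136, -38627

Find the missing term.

Using the last 6 terms:
Δ: -3115, -4567, -6415, -8707, -11491
Δ²: -1452, -1848, -2292, -2784
Δ³: -396, -444, -492
Δ⁴: -48, -48
Constant fourth difference = -48.
Extend backward: -396 + 48 = -348;  -1452 + 348 = -1104;  -3115 + 1104 = -2011;  -4332 + 2011 = -2321

-2321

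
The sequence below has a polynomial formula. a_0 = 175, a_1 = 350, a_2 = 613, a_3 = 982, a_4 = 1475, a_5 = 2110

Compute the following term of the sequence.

D1: 175 , 263 , 369 , 493 , 635
D2: 88 , 106 , 124 , 142
D3: 18 , 18 , 18
Third differences constant at 18.
142 + 18 = 160;  635 + 160 = 795;  2110 + 795 = 2905

2905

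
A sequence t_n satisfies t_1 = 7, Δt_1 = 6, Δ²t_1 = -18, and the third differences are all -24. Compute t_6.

-383

Build the table forward from the leading diagonal:
Δ³: -24, -24, -24, -24, -24, -24
Δ²: -18, -42, -66, -90, -114, -138
Δ: 6, -12, -54, -120, -210, -324
t: 7, 13, 1, -53, -173, -383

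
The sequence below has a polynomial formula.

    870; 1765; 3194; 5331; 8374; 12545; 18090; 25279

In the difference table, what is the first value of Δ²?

534

First differences: 895, 1429, 2137, 3043, 4171, 5545, 7189
Second differences: 534, 708, 906, 1128, 1374, 1644
Third differences: 174, 198, 222, 246, 270
Fourth differences: 24, 24, 24, 24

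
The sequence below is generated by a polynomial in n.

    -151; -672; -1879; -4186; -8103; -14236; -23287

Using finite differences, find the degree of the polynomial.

4

Δ: -521, -1207, -2307, -3917, -6133, -9051
Δ²: -686, -1100, -1610, -2216, -2918
Δ³: -414, -510, -606, -702
Δ⁴: -96, -96, -96
The fourth differences are constant, so the polynomial has degree 4.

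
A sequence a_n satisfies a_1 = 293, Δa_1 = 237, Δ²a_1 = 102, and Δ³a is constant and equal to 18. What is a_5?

1925

Build the table forward from the leading diagonal:
Third differences: 18  18  18  18  18
Second differences: 102  120  138  156  174
First differences: 237  339  459  597  753
a: 293  530  869  1328  1925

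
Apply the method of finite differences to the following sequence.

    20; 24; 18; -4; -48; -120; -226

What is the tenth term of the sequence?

-808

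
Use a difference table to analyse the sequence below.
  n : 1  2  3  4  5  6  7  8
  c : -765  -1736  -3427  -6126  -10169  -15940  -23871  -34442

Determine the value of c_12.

-114406

Δ: -971 , -1691 , -2699 , -4043 , -5771 , -7931 , -10571
Δ²: -720 , -1008 , -1344 , -1728 , -2160 , -2640
Δ³: -288 , -336 , -384 , -432 , -480
Δ⁴: -48 , -48 , -48 , -48
The fourth differences are constant (-48).
-480 − 48 = -528;  -2640 − 528 = -3168;  -10571 − 3168 = -13739;  -34442 − 13739 = -48181
-528 − 48 = -576;  -3168 − 576 = -3744;  -13739 − 3744 = -17483;  -48181 − 17483 = -65664
-576 − 48 = -624;  -3744 − 624 = -4368;  -17483 − 4368 = -21851;  -65664 − 21851 = -87515
-624 − 48 = -672;  -4368 − 672 = -5040;  -21851 − 5040 = -26891;  -87515 − 26891 = -114406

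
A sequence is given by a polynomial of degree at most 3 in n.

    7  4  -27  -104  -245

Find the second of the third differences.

-18

Δ: -3, -31, -77, -141
Δ²: -28, -46, -64
Δ³: -18, -18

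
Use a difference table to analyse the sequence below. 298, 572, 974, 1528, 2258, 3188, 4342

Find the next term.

5744

D1: 274, 402, 554, 730, 930, 1154
D2: 128, 152, 176, 200, 224
D3: 24, 24, 24, 24
The third differences are constant (24).
224 + 24 = 248;  1154 + 248 = 1402;  4342 + 1402 = 5744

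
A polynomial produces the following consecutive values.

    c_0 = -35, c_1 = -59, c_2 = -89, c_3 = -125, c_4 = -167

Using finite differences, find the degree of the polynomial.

2

-24, -30, -36, -42
-6, -6, -6
The second differences are constant, so the polynomial has degree 2.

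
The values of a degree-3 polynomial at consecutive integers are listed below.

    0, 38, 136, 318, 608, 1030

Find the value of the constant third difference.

24

First differences: 38, 98, 182, 290, 422
Second differences: 60, 84, 108, 132
Third differences: 24, 24, 24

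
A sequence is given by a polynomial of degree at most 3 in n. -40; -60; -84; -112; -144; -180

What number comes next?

First differences: -20  -24  -28  -32  -36
Second differences: -4  -4  -4  -4
Constant second difference = -4, so extend:
-36 − 4 = -40;  -180 − 40 = -220

-220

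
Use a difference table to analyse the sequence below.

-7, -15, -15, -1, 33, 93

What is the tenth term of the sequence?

713

-8 , 0 , 14 , 34 , 60
8 , 14 , 20 , 26
6 , 6 , 6
The third differences are constant (6).
26 + 6 = 32;  60 + 32 = 92;  93 + 92 = 185
32 + 6 = 38;  92 + 38 = 130;  185 + 130 = 315
38 + 6 = 44;  130 + 44 = 174;  315 + 174 = 489
44 + 6 = 50;  174 + 50 = 224;  489 + 224 = 713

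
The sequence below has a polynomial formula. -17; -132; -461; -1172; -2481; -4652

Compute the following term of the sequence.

-7997

First differences: -115, -329, -711, -1309, -2171
Second differences: -214, -382, -598, -862
Third differences: -168, -216, -264
Fourth differences: -48, -48
The fourth differences are constant (-48).
-264 − 48 = -312;  -862 − 312 = -1174;  -2171 − 1174 = -3345;  -4652 − 3345 = -7997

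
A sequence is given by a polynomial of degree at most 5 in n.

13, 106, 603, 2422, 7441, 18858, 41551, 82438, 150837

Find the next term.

258826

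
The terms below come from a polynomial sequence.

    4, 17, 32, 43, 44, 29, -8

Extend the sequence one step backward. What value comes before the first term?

-1

D1: 13  15  11  1  -15  -37
D2: 2  -4  -10  -16  -22
D3: -6  -6  -6  -6
The third differences are constant at -6.
Work back: 2 + 6 = 8;  13 − 8 = 5;  4 − 5 = -1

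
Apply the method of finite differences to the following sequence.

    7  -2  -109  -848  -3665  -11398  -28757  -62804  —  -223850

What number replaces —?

Using the first 8 terms:
D1: -9  -107  -739  -2817  -7733  -17359  -34047
D2: -98  -632  -2078  -4916  -9626  -16688
D3: -534  -1446  -2838  -4710  -7062
D4: -912  -1392  -1872  -2352
D5: -480  -480  -480
Constant fifth difference = -480.
Extend forward: -2352 − 480 = -2832;  -7062 − 2832 = -9894;  -16688 − 9894 = -26582;  -34047 − 26582 = -60629;  -62804 − 60629 = -123433

-123433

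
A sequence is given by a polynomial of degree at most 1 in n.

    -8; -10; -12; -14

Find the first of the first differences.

Δ: -2, -2, -2

-2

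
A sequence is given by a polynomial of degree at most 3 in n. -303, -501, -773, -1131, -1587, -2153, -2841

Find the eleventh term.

-7053

Δ: -198, -272, -358, -456, -566, -688
Δ²: -74, -86, -98, -110, -122
Δ³: -12, -12, -12, -12
Third differences constant at -12.
-122 − 12 = -134;  -688 − 134 = -822;  -2841 − 822 = -3663
-134 − 12 = -146;  -822 − 146 = -968;  -3663 − 968 = -4631
-146 − 12 = -158;  -968 − 158 = -1126;  -4631 − 1126 = -5757
-158 − 12 = -170;  -1126 − 170 = -1296;  -5757 − 1296 = -7053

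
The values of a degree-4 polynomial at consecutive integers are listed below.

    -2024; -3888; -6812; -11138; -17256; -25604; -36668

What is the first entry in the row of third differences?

-342

Δ: -1864, -2924, -4326, -6118, -8348, -11064
Δ²: -1060, -1402, -1792, -2230, -2716
Δ³: -342, -390, -438, -486
Δ⁴: -48, -48, -48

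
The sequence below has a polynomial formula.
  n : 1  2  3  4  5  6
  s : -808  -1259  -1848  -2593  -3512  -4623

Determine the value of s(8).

-7493

First differences: -451 , -589 , -745 , -919 , -1111
Second differences: -138 , -156 , -174 , -192
Third differences: -18 , -18 , -18
Constant third difference = -18, so extend:
-192 − 18 = -210;  -1111 − 210 = -1321;  -4623 − 1321 = -5944
-210 − 18 = -228;  -1321 − 228 = -1549;  -5944 − 1549 = -7493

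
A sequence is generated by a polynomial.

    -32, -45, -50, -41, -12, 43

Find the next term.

D1: -13, -5, 9, 29, 55
D2: 8, 14, 20, 26
D3: 6, 6, 6
Constant third difference = 6, so extend:
26 + 6 = 32;  55 + 32 = 87;  43 + 87 = 130

130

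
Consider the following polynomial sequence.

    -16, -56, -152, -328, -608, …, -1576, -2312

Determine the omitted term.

-1016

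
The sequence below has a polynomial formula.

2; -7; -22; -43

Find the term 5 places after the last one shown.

-238

D1: -9 , -15 , -21
D2: -6 , -6
The second differences are constant (-6).
-21 − 6 = -27;  -43 − 27 = -70
-27 − 6 = -33;  -70 − 33 = -103
-33 − 6 = -39;  -103 − 39 = -142
-39 − 6 = -45;  -142 − 45 = -187
-45 − 6 = -51;  -187 − 51 = -238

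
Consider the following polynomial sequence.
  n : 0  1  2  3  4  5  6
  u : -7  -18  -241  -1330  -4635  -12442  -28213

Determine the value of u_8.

Δ: -11 , -223 , -1089 , -3305 , -7807 , -15771
Δ²: -212 , -866 , -2216 , -4502 , -7964
Δ³: -654 , -1350 , -2286 , -3462
Δ⁴: -696 , -936 , -1176
Δ⁵: -240 , -240
Fifth differences constant at -240.
-1176 − 240 = -1416;  -3462 − 1416 = -4878;  -7964 − 4878 = -12842;  -15771 − 12842 = -28613;  -28213 − 28613 = -56826
-1416 − 240 = -1656;  -4878 − 1656 = -6534;  -12842 − 6534 = -19376;  -28613 − 19376 = -47989;  -56826 − 47989 = -104815

-104815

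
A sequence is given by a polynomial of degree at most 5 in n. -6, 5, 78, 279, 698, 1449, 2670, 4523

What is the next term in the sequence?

Δ: 11, 73, 201, 419, 751, 1221, 1853
Δ²: 62, 128, 218, 332, 470, 632
Δ³: 66, 90, 114, 138, 162
Δ⁴: 24, 24, 24, 24
Constant fourth difference = 24, so extend:
162 + 24 = 186;  632 + 186 = 818;  1853 + 818 = 2671;  4523 + 2671 = 7194

7194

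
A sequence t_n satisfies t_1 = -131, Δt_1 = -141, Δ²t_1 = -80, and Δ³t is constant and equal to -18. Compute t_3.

-493

Build the table forward from the leading diagonal:
D3: -18, -18, -18
D2: -80, -98, -116
D1: -141, -221, -319
t: -131, -272, -493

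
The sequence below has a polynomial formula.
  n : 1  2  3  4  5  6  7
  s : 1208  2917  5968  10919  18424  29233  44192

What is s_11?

165808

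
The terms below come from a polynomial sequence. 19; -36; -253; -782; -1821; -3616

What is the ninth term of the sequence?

-16717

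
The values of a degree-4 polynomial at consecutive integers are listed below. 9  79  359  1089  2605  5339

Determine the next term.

9819

Δ: 70  280  730  1516  2734
Δ²: 210  450  786  1218
Δ³: 240  336  432
Δ⁴: 96  96
Constant fourth difference = 96, so extend:
432 + 96 = 528;  1218 + 528 = 1746;  2734 + 1746 = 4480;  5339 + 4480 = 9819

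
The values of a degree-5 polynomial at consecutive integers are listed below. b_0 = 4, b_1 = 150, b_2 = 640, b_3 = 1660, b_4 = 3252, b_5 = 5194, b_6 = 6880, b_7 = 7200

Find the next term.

D1: 146, 490, 1020, 1592, 1942, 1686, 320
D2: 344, 530, 572, 350, -256, -1366
D3: 186, 42, -222, -606, -1110
D4: -144, -264, -384, -504
D5: -120, -120, -120
The fifth differences are constant (-120).
-504 − 120 = -624;  -1110 − 624 = -1734;  -1366 − 1734 = -3100;  320 − 3100 = -2780;  7200 − 2780 = 4420

4420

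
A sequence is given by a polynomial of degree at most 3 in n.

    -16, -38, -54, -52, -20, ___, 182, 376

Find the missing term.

Using the first 5 terms:
Δ: -22  -16  2  32
Δ²: 6  18  30
Δ³: 12  12
Constant third difference = 12.
Extend forward: 30 + 12 = 42;  32 + 42 = 74;  -20 + 74 = 54

54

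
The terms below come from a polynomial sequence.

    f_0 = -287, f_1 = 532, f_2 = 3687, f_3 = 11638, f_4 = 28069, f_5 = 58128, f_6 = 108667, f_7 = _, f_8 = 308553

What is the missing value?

188482

Using the first 7 terms:
D1: 819  3155  7951  16431  30059  50539
D2: 2336  4796  8480  13628  20480
D3: 2460  3684  5148  6852
D4: 1224  1464  1704
D5: 240  240
Constant fifth difference = 240.
Extend forward: 1704 + 240 = 1944;  6852 + 1944 = 8796;  20480 + 8796 = 29276;  50539 + 29276 = 79815;  108667 + 79815 = 188482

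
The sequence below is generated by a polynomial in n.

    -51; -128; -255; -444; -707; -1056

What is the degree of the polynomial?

3

Δ: -77, -127, -189, -263, -349
Δ²: -50, -62, -74, -86
Δ³: -12, -12, -12
The third differences are constant, so the polynomial has degree 3.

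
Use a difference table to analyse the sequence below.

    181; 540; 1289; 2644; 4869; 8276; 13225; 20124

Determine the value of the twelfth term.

77060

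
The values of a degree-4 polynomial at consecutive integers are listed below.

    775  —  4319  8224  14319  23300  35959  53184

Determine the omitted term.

2004

Using the last 6 terms:
Δ: 3905, 6095, 8981, 12659, 17225
Δ²: 2190, 2886, 3678, 4566
Δ³: 696, 792, 888
Δ⁴: 96, 96
Constant fourth difference = 96.
Extend backward: 696 − 96 = 600;  2190 − 600 = 1590;  3905 − 1590 = 2315;  4319 − 2315 = 2004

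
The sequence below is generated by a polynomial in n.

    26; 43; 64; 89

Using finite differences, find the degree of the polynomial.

D1: 17, 21, 25
D2: 4, 4
The second differences are constant, so the polynomial has degree 2.

2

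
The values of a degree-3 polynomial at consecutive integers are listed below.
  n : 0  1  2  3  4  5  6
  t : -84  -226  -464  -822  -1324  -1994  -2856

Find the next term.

-142 , -238 , -358 , -502 , -670 , -862
-96 , -120 , -144 , -168 , -192
-24 , -24 , -24 , -24
The third differences are constant (-24).
-192 − 24 = -216;  -862 − 216 = -1078;  -2856 − 1078 = -3934

-3934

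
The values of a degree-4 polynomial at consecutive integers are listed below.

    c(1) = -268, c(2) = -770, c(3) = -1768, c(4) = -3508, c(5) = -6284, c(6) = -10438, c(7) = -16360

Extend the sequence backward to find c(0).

-64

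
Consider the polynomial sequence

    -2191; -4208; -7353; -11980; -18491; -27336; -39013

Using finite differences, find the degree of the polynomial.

Δ: -2017, -3145, -4627, -6511, -8845, -11677
Δ²: -1128, -1482, -1884, -2334, -2832
Δ³: -354, -402, -450, -498
Δ⁴: -48, -48, -48
The fourth differences are constant, so the polynomial has degree 4.

4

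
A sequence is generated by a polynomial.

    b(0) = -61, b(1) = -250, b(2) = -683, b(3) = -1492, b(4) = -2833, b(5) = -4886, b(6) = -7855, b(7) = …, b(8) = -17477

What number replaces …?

-11968

Using the first 7 terms:
First differences: -189, -433, -809, -1341, -2053, -2969
Second differences: -244, -376, -532, -712, -916
Third differences: -132, -156, -180, -204
Fourth differences: -24, -24, -24
Constant fourth difference = -24.
Extend forward: -204 − 24 = -228;  -916 − 228 = -1144;  -2969 − 1144 = -4113;  -7855 − 4113 = -11968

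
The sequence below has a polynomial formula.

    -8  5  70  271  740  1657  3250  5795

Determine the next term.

9616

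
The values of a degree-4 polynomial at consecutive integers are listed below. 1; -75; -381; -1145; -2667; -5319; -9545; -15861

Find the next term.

D1: -76, -306, -764, -1522, -2652, -4226, -6316
D2: -230, -458, -758, -1130, -1574, -2090
D3: -228, -300, -372, -444, -516
D4: -72, -72, -72, -72
Fourth differences constant at -72.
-516 − 72 = -588;  -2090 − 588 = -2678;  -6316 − 2678 = -8994;  -15861 − 8994 = -24855

-24855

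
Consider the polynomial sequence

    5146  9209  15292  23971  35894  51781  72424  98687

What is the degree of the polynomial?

4

First differences: 4063, 6083, 8679, 11923, 15887, 20643, 26263
Second differences: 2020, 2596, 3244, 3964, 4756, 5620
Third differences: 576, 648, 720, 792, 864
Fourth differences: 72, 72, 72, 72
The fourth differences are constant, so the polynomial has degree 4.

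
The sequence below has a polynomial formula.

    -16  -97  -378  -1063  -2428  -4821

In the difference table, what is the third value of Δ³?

-348

Δ: -81, -281, -685, -1365, -2393
Δ²: -200, -404, -680, -1028
Δ³: -204, -276, -348
Δ⁴: -72, -72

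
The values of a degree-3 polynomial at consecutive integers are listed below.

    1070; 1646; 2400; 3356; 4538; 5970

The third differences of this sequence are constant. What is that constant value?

24

D1: 576, 754, 956, 1182, 1432
D2: 178, 202, 226, 250
D3: 24, 24, 24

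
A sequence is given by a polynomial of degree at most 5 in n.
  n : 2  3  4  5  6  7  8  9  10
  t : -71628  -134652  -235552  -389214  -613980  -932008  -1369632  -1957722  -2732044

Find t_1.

-34690

Δ: -63024  -100900  -153662  -224766  -318028  -437624  -588090  -774322
Δ²: -37876  -52762  -71104  -93262  -119596  -150466  -186232
Δ³: -14886  -18342  -22158  -26334  -30870  -35766
Δ⁴: -3456  -3816  -4176  -4536  -4896
Δ⁵: -360  -360  -360  -360
The fifth differences are constant at -360.
Work back: -3456 + 360 = -3096;  -14886 + 3096 = -11790;  -37876 + 11790 = -26086;  -63024 + 26086 = -36938;  -71628 + 36938 = -34690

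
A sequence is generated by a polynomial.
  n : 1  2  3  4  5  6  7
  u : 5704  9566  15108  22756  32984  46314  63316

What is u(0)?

D1: 3862  5542  7648  10228  13330  17002
D2: 1680  2106  2580  3102  3672
D3: 426  474  522  570
D4: 48  48  48
The fourth differences are constant at 48.
Work back: 426 − 48 = 378;  1680 − 378 = 1302;  3862 − 1302 = 2560;  5704 − 2560 = 3144

3144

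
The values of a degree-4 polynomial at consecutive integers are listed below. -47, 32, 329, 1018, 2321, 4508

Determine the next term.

7897

79 , 297 , 689 , 1303 , 2187
218 , 392 , 614 , 884
174 , 222 , 270
48 , 48
Fourth differences constant at 48.
270 + 48 = 318;  884 + 318 = 1202;  2187 + 1202 = 3389;  4508 + 3389 = 7897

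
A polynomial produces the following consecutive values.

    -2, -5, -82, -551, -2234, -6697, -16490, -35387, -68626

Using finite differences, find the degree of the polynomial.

5

D1: -3, -77, -469, -1683, -4463, -9793, -18897, -33239
D2: -74, -392, -1214, -2780, -5330, -9104, -14342
D3: -318, -822, -1566, -2550, -3774, -5238
D4: -504, -744, -984, -1224, -1464
D5: -240, -240, -240, -240
The fifth differences are constant, so the polynomial has degree 5.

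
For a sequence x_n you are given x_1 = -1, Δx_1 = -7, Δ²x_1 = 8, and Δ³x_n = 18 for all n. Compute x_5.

Build the table forward from the leading diagonal:
Δ³: 18  18  18  18  18
Δ²: 8  26  44  62  80
Δ: -7  1  27  71  133
x: -1  -8  -7  20  91

91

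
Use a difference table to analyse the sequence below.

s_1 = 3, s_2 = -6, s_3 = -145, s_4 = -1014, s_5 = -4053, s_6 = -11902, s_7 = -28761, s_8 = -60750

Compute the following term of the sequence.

D1: -9, -139, -869, -3039, -7849, -16859, -31989
D2: -130, -730, -2170, -4810, -9010, -15130
D3: -600, -1440, -2640, -4200, -6120
D4: -840, -1200, -1560, -1920
D5: -360, -360, -360
Fifth differences constant at -360.
-1920 − 360 = -2280;  -6120 − 2280 = -8400;  -15130 − 8400 = -23530;  -31989 − 23530 = -55519;  -60750 − 55519 = -116269

-116269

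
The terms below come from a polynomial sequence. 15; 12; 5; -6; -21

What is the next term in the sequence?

-3  -7  -11  -15
-4  -4  -4
Constant second difference = -4, so extend:
-15 − 4 = -19;  -21 − 19 = -40

-40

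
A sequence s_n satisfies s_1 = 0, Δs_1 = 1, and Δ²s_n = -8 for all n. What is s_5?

Build the table forward from the leading diagonal:
D2: -8, -8, -8, -8, -8
D1: 1, -7, -15, -23, -31
s: 0, 1, -6, -21, -44

-44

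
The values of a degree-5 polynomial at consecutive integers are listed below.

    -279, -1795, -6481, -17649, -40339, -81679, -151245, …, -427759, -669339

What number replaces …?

Using the first 7 terms:
D1: -1516  -4686  -11168  -22690  -41340  -69566
D2: -3170  -6482  -11522  -18650  -28226
D3: -3312  -5040  -7128  -9576
D4: -1728  -2088  -2448
D5: -360  -360
Constant fifth difference = -360.
Extend forward: -2448 − 360 = -2808;  -9576 − 2808 = -12384;  -28226 − 12384 = -40610;  -69566 − 40610 = -110176;  -151245 − 110176 = -261421

-261421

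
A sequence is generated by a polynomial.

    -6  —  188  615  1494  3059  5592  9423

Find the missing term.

27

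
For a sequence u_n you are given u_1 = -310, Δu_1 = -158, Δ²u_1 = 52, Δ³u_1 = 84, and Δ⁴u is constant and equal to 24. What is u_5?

Build the table forward from the leading diagonal:
Δ⁴: 24  24  24  24  24
Δ³: 84  108  132  156  180
Δ²: 52  136  244  376  532
Δ: -158  -106  30  274  650
u: -310  -468  -574  -544  -270

-270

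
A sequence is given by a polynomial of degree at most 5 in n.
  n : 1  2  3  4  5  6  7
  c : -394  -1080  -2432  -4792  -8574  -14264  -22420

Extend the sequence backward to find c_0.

-104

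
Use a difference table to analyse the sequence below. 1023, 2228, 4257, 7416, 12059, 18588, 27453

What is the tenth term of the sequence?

73284

1205  2029  3159  4643  6529  8865
824  1130  1484  1886  2336
306  354  402  450
48  48  48
Fourth differences constant at 48.
450 + 48 = 498;  2336 + 498 = 2834;  8865 + 2834 = 11699;  27453 + 11699 = 39152
498 + 48 = 546;  2834 + 546 = 3380;  11699 + 3380 = 15079;  39152 + 15079 = 54231
546 + 48 = 594;  3380 + 594 = 3974;  15079 + 3974 = 19053;  54231 + 19053 = 73284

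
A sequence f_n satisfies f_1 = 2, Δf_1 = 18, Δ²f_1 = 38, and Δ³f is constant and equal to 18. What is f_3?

76

Build the table forward from the leading diagonal:
Δ³: 18, 18, 18
Δ²: 38, 56, 74
Δ: 18, 56, 112
f: 2, 20, 76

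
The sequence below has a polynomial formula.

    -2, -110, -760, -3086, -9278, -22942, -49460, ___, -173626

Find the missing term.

Using the first 7 terms:
First differences: -108  -650  -2326  -6192  -13664  -26518
Second differences: -542  -1676  -3866  -7472  -12854
Third differences: -1134  -2190  -3606  -5382
Fourth differences: -1056  -1416  -1776
Fifth differences: -360  -360
Constant fifth difference = -360.
Extend forward: -1776 − 360 = -2136;  -5382 − 2136 = -7518;  -12854 − 7518 = -20372;  -26518 − 20372 = -46890;  -49460 − 46890 = -96350

-96350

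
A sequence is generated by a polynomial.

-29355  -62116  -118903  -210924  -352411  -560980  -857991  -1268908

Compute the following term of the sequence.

-1823659

Δ: -32761, -56787, -92021, -141487, -208569, -297011, -410917
Δ²: -24026, -35234, -49466, -67082, -88442, -113906
Δ³: -11208, -14232, -17616, -21360, -25464
Δ⁴: -3024, -3384, -3744, -4104
Δ⁵: -360, -360, -360
Fifth differences constant at -360.
-4104 − 360 = -4464;  -25464 − 4464 = -29928;  -113906 − 29928 = -143834;  -410917 − 143834 = -554751;  -1268908 − 554751 = -1823659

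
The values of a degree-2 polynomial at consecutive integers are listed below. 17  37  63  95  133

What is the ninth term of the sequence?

345

20, 26, 32, 38
6, 6, 6
The second differences are constant (6).
38 + 6 = 44;  133 + 44 = 177
44 + 6 = 50;  177 + 50 = 227
50 + 6 = 56;  227 + 56 = 283
56 + 6 = 62;  283 + 62 = 345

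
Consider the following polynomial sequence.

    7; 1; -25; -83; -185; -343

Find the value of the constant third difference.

-12

Δ: -6, -26, -58, -102, -158
Δ²: -20, -32, -44, -56
Δ³: -12, -12, -12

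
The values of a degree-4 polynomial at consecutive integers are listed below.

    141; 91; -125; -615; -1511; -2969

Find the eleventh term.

-50, -216, -490, -896, -1458
-166, -274, -406, -562
-108, -132, -156
-24, -24
Constant fourth difference = -24, so extend:
-156 − 24 = -180;  -562 − 180 = -742;  -1458 − 742 = -2200;  -2969 − 2200 = -5169
-180 − 24 = -204;  -742 − 204 = -946;  -2200 − 946 = -3146;  -5169 − 3146 = -8315
-204 − 24 = -228;  -946 − 228 = -1174;  -3146 − 1174 = -4320;  -8315 − 4320 = -12635
-228 − 24 = -252;  -1174 − 252 = -1426;  -4320 − 1426 = -5746;  -12635 − 5746 = -18381
-252 − 24 = -276;  -1426 − 276 = -1702;  -5746 − 1702 = -7448;  -18381 − 7448 = -25829

-25829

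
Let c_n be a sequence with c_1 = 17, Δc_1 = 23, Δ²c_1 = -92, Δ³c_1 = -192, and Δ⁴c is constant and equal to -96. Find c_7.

-6505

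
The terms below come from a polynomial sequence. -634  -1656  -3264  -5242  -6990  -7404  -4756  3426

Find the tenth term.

D1: -1022 , -1608 , -1978 , -1748 , -414 , 2648 , 8182
D2: -586 , -370 , 230 , 1334 , 3062 , 5534
D3: 216 , 600 , 1104 , 1728 , 2472
D4: 384 , 504 , 624 , 744
D5: 120 , 120 , 120
Constant fifth difference = 120, so extend:
744 + 120 = 864;  2472 + 864 = 3336;  5534 + 3336 = 8870;  8182 + 8870 = 17052;  3426 + 17052 = 20478
864 + 120 = 984;  3336 + 984 = 4320;  8870 + 4320 = 13190;  17052 + 13190 = 30242;  20478 + 30242 = 50720

50720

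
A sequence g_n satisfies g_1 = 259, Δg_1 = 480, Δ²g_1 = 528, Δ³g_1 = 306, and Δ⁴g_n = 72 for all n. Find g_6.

Build the table forward from the leading diagonal:
Fourth differences: 72  72  72  72  72  72
Third differences: 306  378  450  522  594  666
Second differences: 528  834  1212  1662  2184  2778
First differences: 480  1008  1842  3054  4716  6900
g: 259  739  1747  3589  6643  11359

11359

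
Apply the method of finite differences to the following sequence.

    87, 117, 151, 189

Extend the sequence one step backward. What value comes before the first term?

61

First differences: 30  34  38
Second differences: 4  4
The second differences are constant at 4.
Work back: 30 − 4 = 26;  87 − 26 = 61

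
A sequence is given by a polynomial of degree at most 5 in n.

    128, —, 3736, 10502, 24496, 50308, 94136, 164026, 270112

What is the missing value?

976

Using the last 7 terms:
D1: 6766, 13994, 25812, 43828, 69890, 106086
D2: 7228, 11818, 18016, 26062, 36196
D3: 4590, 6198, 8046, 10134
D4: 1608, 1848, 2088
D5: 240, 240
Constant fifth difference = 240.
Extend backward: 1608 − 240 = 1368;  4590 − 1368 = 3222;  7228 − 3222 = 4006;  6766 − 4006 = 2760;  3736 − 2760 = 976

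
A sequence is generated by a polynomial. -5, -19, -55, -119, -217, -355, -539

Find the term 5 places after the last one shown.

-2359

Δ: -14, -36, -64, -98, -138, -184
Δ²: -22, -28, -34, -40, -46
Δ³: -6, -6, -6, -6
Third differences constant at -6.
-46 − 6 = -52;  -184 − 52 = -236;  -539 − 236 = -775
-52 − 6 = -58;  -236 − 58 = -294;  -775 − 294 = -1069
-58 − 6 = -64;  -294 − 64 = -358;  -1069 − 358 = -1427
-64 − 6 = -70;  -358 − 70 = -428;  -1427 − 428 = -1855
-70 − 6 = -76;  -428 − 76 = -504;  -1855 − 504 = -2359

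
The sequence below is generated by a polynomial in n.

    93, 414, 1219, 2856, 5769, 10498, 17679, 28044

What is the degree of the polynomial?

4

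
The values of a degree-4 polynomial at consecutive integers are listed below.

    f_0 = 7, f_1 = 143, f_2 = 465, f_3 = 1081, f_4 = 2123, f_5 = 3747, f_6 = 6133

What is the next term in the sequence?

First differences: 136, 322, 616, 1042, 1624, 2386
Second differences: 186, 294, 426, 582, 762
Third differences: 108, 132, 156, 180
Fourth differences: 24, 24, 24
The fourth differences are constant (24).
180 + 24 = 204;  762 + 204 = 966;  2386 + 966 = 3352;  6133 + 3352 = 9485

9485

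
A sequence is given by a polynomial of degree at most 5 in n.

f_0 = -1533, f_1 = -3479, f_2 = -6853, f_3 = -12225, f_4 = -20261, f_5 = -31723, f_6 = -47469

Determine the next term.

-68453

-1946 , -3374 , -5372 , -8036 , -11462 , -15746
-1428 , -1998 , -2664 , -3426 , -4284
-570 , -666 , -762 , -858
-96 , -96 , -96
The fourth differences are constant (-96).
-858 − 96 = -954;  -4284 − 954 = -5238;  -15746 − 5238 = -20984;  -47469 − 20984 = -68453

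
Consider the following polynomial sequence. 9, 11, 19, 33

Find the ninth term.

193

2, 8, 14
6, 6
Constant second difference = 6, so extend:
14 + 6 = 20;  33 + 20 = 53
20 + 6 = 26;  53 + 26 = 79
26 + 6 = 32;  79 + 32 = 111
32 + 6 = 38;  111 + 38 = 149
38 + 6 = 44;  149 + 44 = 193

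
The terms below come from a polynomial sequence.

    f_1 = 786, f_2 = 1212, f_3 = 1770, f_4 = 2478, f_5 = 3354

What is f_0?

426, 558, 708, 876
132, 150, 168
18, 18
The third differences are constant at 18.
Work back: 132 − 18 = 114;  426 − 114 = 312;  786 − 312 = 474

474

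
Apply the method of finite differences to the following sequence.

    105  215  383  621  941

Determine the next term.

110  168  238  320
58  70  82
12  12
Third differences constant at 12.
82 + 12 = 94;  320 + 94 = 414;  941 + 414 = 1355

1355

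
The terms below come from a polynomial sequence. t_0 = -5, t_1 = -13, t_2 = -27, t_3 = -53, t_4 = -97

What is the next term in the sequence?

-8  -14  -26  -44
-6  -12  -18
-6  -6
The third differences are constant (-6).
-18 − 6 = -24;  -44 − 24 = -68;  -97 − 68 = -165

-165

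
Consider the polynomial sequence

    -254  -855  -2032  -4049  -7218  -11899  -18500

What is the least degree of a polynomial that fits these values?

4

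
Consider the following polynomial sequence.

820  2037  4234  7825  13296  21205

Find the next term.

32182

First differences: 1217 , 2197 , 3591 , 5471 , 7909
Second differences: 980 , 1394 , 1880 , 2438
Third differences: 414 , 486 , 558
Fourth differences: 72 , 72
Fourth differences constant at 72.
558 + 72 = 630;  2438 + 630 = 3068;  7909 + 3068 = 10977;  21205 + 10977 = 32182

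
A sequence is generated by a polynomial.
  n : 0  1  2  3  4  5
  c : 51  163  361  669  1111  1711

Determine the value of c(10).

7921

112  198  308  442  600
86  110  134  158
24  24  24
Third differences constant at 24.
158 + 24 = 182;  600 + 182 = 782;  1711 + 782 = 2493
182 + 24 = 206;  782 + 206 = 988;  2493 + 988 = 3481
206 + 24 = 230;  988 + 230 = 1218;  3481 + 1218 = 4699
230 + 24 = 254;  1218 + 254 = 1472;  4699 + 1472 = 6171
254 + 24 = 278;  1472 + 278 = 1750;  6171 + 1750 = 7921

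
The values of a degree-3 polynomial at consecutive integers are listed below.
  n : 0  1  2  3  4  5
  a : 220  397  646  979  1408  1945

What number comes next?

2602

D1: 177, 249, 333, 429, 537
D2: 72, 84, 96, 108
D3: 12, 12, 12
Third differences constant at 12.
108 + 12 = 120;  537 + 120 = 657;  1945 + 657 = 2602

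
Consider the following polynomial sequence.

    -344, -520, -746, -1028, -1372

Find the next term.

-1784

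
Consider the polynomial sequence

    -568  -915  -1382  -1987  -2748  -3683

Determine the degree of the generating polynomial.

First differences: -347, -467, -605, -761, -935
Second differences: -120, -138, -156, -174
Third differences: -18, -18, -18
The third differences are constant, so the polynomial has degree 3.

3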